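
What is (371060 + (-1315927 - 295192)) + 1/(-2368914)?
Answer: -2937593125927/2368914 ≈ -1.2401e+6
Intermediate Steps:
(371060 + (-1315927 - 295192)) + 1/(-2368914) = (371060 - 1611119) - 1/2368914 = -1240059 - 1/2368914 = -2937593125927/2368914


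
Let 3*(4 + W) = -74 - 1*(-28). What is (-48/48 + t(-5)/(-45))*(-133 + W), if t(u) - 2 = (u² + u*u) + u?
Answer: 42044/135 ≈ 311.44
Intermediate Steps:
W = -58/3 (W = -4 + (-74 - 1*(-28))/3 = -4 + (-74 + 28)/3 = -4 + (⅓)*(-46) = -4 - 46/3 = -58/3 ≈ -19.333)
t(u) = 2 + u + 2*u² (t(u) = 2 + ((u² + u*u) + u) = 2 + ((u² + u²) + u) = 2 + (2*u² + u) = 2 + (u + 2*u²) = 2 + u + 2*u²)
(-48/48 + t(-5)/(-45))*(-133 + W) = (-48/48 + (2 - 5 + 2*(-5)²)/(-45))*(-133 - 58/3) = (-48*1/48 + (2 - 5 + 2*25)*(-1/45))*(-457/3) = (-1 + (2 - 5 + 50)*(-1/45))*(-457/3) = (-1 + 47*(-1/45))*(-457/3) = (-1 - 47/45)*(-457/3) = -92/45*(-457/3) = 42044/135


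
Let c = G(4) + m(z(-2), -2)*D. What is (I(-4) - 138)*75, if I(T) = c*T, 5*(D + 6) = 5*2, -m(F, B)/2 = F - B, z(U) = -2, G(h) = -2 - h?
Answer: -8550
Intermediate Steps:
m(F, B) = -2*F + 2*B (m(F, B) = -2*(F - B) = -2*F + 2*B)
D = -4 (D = -6 + (5*2)/5 = -6 + (1/5)*10 = -6 + 2 = -4)
c = -6 (c = (-2 - 1*4) + (-2*(-2) + 2*(-2))*(-4) = (-2 - 4) + (4 - 4)*(-4) = -6 + 0*(-4) = -6 + 0 = -6)
I(T) = -6*T
(I(-4) - 138)*75 = (-6*(-4) - 138)*75 = (24 - 138)*75 = -114*75 = -8550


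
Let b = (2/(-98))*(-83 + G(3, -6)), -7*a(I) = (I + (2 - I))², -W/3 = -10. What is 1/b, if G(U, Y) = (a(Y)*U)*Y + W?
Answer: 343/299 ≈ 1.1472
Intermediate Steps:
W = 30 (W = -3*(-10) = 30)
a(I) = -4/7 (a(I) = -(I + (2 - I))²/7 = -⅐*2² = -⅐*4 = -4/7)
G(U, Y) = 30 - 4*U*Y/7 (G(U, Y) = (-4*U/7)*Y + 30 = -4*U*Y/7 + 30 = 30 - 4*U*Y/7)
b = 299/343 (b = (2/(-98))*(-83 + (30 - 4/7*3*(-6))) = (2*(-1/98))*(-83 + (30 + 72/7)) = -(-83 + 282/7)/49 = -1/49*(-299/7) = 299/343 ≈ 0.87172)
1/b = 1/(299/343) = 343/299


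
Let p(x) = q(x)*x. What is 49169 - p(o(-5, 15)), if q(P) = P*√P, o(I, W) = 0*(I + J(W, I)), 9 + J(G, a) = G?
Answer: 49169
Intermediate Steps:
J(G, a) = -9 + G
o(I, W) = 0 (o(I, W) = 0*(I + (-9 + W)) = 0*(-9 + I + W) = 0)
q(P) = P^(3/2)
p(x) = x^(5/2) (p(x) = x^(3/2)*x = x^(5/2))
49169 - p(o(-5, 15)) = 49169 - 0^(5/2) = 49169 - 1*0 = 49169 + 0 = 49169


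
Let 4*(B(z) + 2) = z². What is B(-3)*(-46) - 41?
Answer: -105/2 ≈ -52.500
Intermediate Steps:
B(z) = -2 + z²/4
B(-3)*(-46) - 41 = (-2 + (¼)*(-3)²)*(-46) - 41 = (-2 + (¼)*9)*(-46) - 41 = (-2 + 9/4)*(-46) - 41 = (¼)*(-46) - 41 = -23/2 - 41 = -105/2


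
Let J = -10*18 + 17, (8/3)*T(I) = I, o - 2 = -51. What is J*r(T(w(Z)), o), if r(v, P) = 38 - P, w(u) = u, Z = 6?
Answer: -14181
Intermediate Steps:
o = -49 (o = 2 - 51 = -49)
T(I) = 3*I/8
J = -163 (J = -180 + 17 = -163)
J*r(T(w(Z)), o) = -163*(38 - 1*(-49)) = -163*(38 + 49) = -163*87 = -14181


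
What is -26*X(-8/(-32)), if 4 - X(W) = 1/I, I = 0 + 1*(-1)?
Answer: -130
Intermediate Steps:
I = -1 (I = 0 - 1 = -1)
X(W) = 5 (X(W) = 4 - 1/(-1) = 4 - 1*(-1) = 4 + 1 = 5)
-26*X(-8/(-32)) = -26*5 = -130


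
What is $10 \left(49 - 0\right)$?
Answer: $490$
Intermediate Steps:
$10 \left(49 - 0\right) = 10 \left(49 + 0\right) = 10 \cdot 49 = 490$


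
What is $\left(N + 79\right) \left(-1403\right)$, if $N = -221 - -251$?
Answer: $-152927$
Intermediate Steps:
$N = 30$ ($N = -221 + 251 = 30$)
$\left(N + 79\right) \left(-1403\right) = \left(30 + 79\right) \left(-1403\right) = 109 \left(-1403\right) = -152927$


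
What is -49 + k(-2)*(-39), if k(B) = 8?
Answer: -361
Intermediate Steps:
-49 + k(-2)*(-39) = -49 + 8*(-39) = -49 - 312 = -361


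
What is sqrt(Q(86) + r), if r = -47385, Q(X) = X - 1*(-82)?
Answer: I*sqrt(47217) ≈ 217.29*I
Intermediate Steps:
Q(X) = 82 + X (Q(X) = X + 82 = 82 + X)
sqrt(Q(86) + r) = sqrt((82 + 86) - 47385) = sqrt(168 - 47385) = sqrt(-47217) = I*sqrt(47217)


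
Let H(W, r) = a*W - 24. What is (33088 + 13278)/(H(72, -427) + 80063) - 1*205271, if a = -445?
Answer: -9852756363/47999 ≈ -2.0527e+5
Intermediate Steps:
H(W, r) = -24 - 445*W (H(W, r) = -445*W - 24 = -24 - 445*W)
(33088 + 13278)/(H(72, -427) + 80063) - 1*205271 = (33088 + 13278)/((-24 - 445*72) + 80063) - 1*205271 = 46366/((-24 - 32040) + 80063) - 205271 = 46366/(-32064 + 80063) - 205271 = 46366/47999 - 205271 = -9852756363/47999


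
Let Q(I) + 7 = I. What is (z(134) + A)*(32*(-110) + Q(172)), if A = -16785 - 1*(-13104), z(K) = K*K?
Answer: -47892625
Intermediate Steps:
Q(I) = -7 + I
z(K) = K²
A = -3681 (A = -16785 + 13104 = -3681)
(z(134) + A)*(32*(-110) + Q(172)) = (134² - 3681)*(32*(-110) + (-7 + 172)) = (17956 - 3681)*(-3520 + 165) = 14275*(-3355) = -47892625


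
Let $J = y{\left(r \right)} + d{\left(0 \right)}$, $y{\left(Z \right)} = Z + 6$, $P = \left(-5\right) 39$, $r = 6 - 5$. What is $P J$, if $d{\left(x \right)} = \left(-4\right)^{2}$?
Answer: $-4485$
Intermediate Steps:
$d{\left(x \right)} = 16$
$r = 1$ ($r = 6 - 5 = 1$)
$P = -195$
$y{\left(Z \right)} = 6 + Z$
$J = 23$ ($J = \left(6 + 1\right) + 16 = 7 + 16 = 23$)
$P J = \left(-195\right) 23 = -4485$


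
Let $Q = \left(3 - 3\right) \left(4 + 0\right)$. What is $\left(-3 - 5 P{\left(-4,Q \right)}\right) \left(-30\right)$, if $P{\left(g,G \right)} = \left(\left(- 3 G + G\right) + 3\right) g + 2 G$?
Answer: $-1710$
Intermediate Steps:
$Q = 0$ ($Q = 0 \cdot 4 = 0$)
$P{\left(g,G \right)} = 2 G + g \left(3 - 2 G\right)$ ($P{\left(g,G \right)} = \left(- 2 G + 3\right) g + 2 G = \left(3 - 2 G\right) g + 2 G = g \left(3 - 2 G\right) + 2 G = 2 G + g \left(3 - 2 G\right)$)
$\left(-3 - 5 P{\left(-4,Q \right)}\right) \left(-30\right) = \left(-3 - 5 \left(2 \cdot 0 + 3 \left(-4\right) - 0 \left(-4\right)\right)\right) \left(-30\right) = \left(-3 - 5 \left(0 - 12 + 0\right)\right) \left(-30\right) = \left(-3 - -60\right) \left(-30\right) = \left(-3 + 60\right) \left(-30\right) = 57 \left(-30\right) = -1710$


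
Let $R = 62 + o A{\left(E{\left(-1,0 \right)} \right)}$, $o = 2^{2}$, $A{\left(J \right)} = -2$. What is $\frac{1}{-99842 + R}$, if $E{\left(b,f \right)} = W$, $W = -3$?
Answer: $- \frac{1}{99788} \approx -1.0021 \cdot 10^{-5}$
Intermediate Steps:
$E{\left(b,f \right)} = -3$
$o = 4$
$R = 54$ ($R = 62 + 4 \left(-2\right) = 62 - 8 = 54$)
$\frac{1}{-99842 + R} = \frac{1}{-99842 + 54} = \frac{1}{-99788} = - \frac{1}{99788}$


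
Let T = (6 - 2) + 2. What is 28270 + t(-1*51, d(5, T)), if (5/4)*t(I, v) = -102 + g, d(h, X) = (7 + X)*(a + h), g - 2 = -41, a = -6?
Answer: 140786/5 ≈ 28157.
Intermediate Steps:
g = -39 (g = 2 - 41 = -39)
T = 6 (T = 4 + 2 = 6)
d(h, X) = (-6 + h)*(7 + X) (d(h, X) = (7 + X)*(-6 + h) = (-6 + h)*(7 + X))
t(I, v) = -564/5 (t(I, v) = 4*(-102 - 39)/5 = (4/5)*(-141) = -564/5)
28270 + t(-1*51, d(5, T)) = 28270 - 564/5 = 140786/5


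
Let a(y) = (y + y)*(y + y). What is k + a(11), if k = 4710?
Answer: 5194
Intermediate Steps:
a(y) = 4*y² (a(y) = (2*y)*(2*y) = 4*y²)
k + a(11) = 4710 + 4*11² = 4710 + 4*121 = 4710 + 484 = 5194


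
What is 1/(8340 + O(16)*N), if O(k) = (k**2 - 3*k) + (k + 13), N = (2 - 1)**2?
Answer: 1/8577 ≈ 0.00011659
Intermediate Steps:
N = 1 (N = 1**2 = 1)
O(k) = 13 + k**2 - 2*k (O(k) = (k**2 - 3*k) + (13 + k) = 13 + k**2 - 2*k)
1/(8340 + O(16)*N) = 1/(8340 + (13 + 16**2 - 2*16)*1) = 1/(8340 + (13 + 256 - 32)*1) = 1/(8340 + 237*1) = 1/(8340 + 237) = 1/8577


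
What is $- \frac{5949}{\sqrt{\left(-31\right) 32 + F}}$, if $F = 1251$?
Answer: $- \frac{5949 \sqrt{259}}{259} \approx -369.65$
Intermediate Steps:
$- \frac{5949}{\sqrt{\left(-31\right) 32 + F}} = - \frac{5949}{\sqrt{\left(-31\right) 32 + 1251}} = - \frac{5949}{\sqrt{-992 + 1251}} = - \frac{5949}{\sqrt{259}} = - 5949 \frac{\sqrt{259}}{259} = - \frac{5949 \sqrt{259}}{259}$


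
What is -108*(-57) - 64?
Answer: 6092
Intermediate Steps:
-108*(-57) - 64 = 6156 - 64 = 6092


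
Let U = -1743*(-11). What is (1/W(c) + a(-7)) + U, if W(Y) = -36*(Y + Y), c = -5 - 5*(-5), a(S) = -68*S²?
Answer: 22811039/1440 ≈ 15841.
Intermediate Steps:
c = 20 (c = -5 + 25 = 20)
W(Y) = -72*Y
U = 19173
(1/W(c) + a(-7)) + U = (1/(-72*20) - 68*(-7)²) + 19173 = (1/(-1440) - 68*49) + 19173 = (-1/1440 - 3332) + 19173 = -4798081/1440 + 19173 = 22811039/1440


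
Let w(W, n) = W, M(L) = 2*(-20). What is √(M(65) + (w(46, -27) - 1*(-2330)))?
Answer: 4*√146 ≈ 48.332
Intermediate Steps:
M(L) = -40
√(M(65) + (w(46, -27) - 1*(-2330))) = √(-40 + (46 - 1*(-2330))) = √(-40 + (46 + 2330)) = √(-40 + 2376) = √2336 = 4*√146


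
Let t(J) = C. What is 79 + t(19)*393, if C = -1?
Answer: -314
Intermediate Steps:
t(J) = -1
79 + t(19)*393 = 79 - 1*393 = 79 - 393 = -314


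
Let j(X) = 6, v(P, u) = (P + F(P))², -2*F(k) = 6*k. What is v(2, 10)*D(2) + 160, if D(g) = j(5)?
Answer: 256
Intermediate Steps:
F(k) = -3*k
v(P, u) = 4*P² (v(P, u) = (P - 3*P)² = (-2*P)² = 4*P²)
D(g) = 6
v(2, 10)*D(2) + 160 = (4*2²)*6 + 160 = (4*4)*6 + 160 = 16*6 + 160 = 96 + 160 = 256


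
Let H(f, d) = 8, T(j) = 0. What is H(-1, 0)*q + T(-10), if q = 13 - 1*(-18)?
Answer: 248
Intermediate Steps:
q = 31 (q = 13 + 18 = 31)
H(-1, 0)*q + T(-10) = 8*31 + 0 = 248 + 0 = 248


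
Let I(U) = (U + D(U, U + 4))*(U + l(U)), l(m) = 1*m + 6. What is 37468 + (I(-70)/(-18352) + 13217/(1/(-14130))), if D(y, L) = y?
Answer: -428332796493/2294 ≈ -1.8672e+8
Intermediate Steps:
l(m) = 6 + m (l(m) = m + 6 = 6 + m)
I(U) = 2*U*(6 + 2*U) (I(U) = (U + U)*(U + (6 + U)) = (2*U)*(6 + 2*U) = 2*U*(6 + 2*U))
37468 + (I(-70)/(-18352) + 13217/(1/(-14130))) = 37468 + ((4*(-70)*(3 - 70))/(-18352) + 13217/(1/(-14130))) = 37468 + ((4*(-70)*(-67))*(-1/18352) + 13217/(-1/14130)) = 37468 + (18760*(-1/18352) + 13217*(-14130)) = 37468 + (-2345/2294 - 186756210) = 37468 - 428418748085/2294 = -428332796493/2294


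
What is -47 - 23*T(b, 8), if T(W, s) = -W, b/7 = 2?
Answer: 275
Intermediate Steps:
b = 14 (b = 7*2 = 14)
-47 - 23*T(b, 8) = -47 - (-23)*14 = -47 - 23*(-14) = -47 + 322 = 275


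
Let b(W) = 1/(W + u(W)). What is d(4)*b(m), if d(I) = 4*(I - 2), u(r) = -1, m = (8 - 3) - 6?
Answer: -4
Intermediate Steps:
m = -1 (m = 5 - 6 = -1)
d(I) = -8 + 4*I (d(I) = 4*(-2 + I) = -8 + 4*I)
b(W) = 1/(-1 + W) (b(W) = 1/(W - 1) = 1/(-1 + W))
d(4)*b(m) = (-8 + 4*4)/(-1 - 1) = (-8 + 16)/(-2) = 8*(-1/2) = -4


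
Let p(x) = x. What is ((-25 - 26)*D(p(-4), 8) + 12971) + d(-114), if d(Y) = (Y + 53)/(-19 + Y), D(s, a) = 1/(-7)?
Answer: 1726173/133 ≈ 12979.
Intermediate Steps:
D(s, a) = -1/7
d(Y) = (53 + Y)/(-19 + Y)
((-25 - 26)*D(p(-4), 8) + 12971) + d(-114) = ((-25 - 26)*(-1/7) + 12971) + (53 - 114)/(-19 - 114) = (-51*(-1/7) + 12971) - 61/(-133) = (51/7 + 12971) - 1/133*(-61) = 90848/7 + 61/133 = 1726173/133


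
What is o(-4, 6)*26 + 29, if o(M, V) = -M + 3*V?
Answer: 601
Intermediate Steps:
o(-4, 6)*26 + 29 = (-1*(-4) + 3*6)*26 + 29 = (4 + 18)*26 + 29 = 22*26 + 29 = 572 + 29 = 601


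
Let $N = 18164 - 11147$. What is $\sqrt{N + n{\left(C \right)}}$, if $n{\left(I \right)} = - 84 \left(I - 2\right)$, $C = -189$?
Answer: $\sqrt{23061} \approx 151.86$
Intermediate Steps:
$N = 7017$ ($N = 18164 - 11147 = 7017$)
$n{\left(I \right)} = 168 - 84 I$ ($n{\left(I \right)} = - 84 \left(I - 2\right) = - 84 \left(-2 + I\right) = 168 - 84 I$)
$\sqrt{N + n{\left(C \right)}} = \sqrt{7017 + \left(168 - -15876\right)} = \sqrt{7017 + \left(168 + 15876\right)} = \sqrt{7017 + 16044} = \sqrt{23061}$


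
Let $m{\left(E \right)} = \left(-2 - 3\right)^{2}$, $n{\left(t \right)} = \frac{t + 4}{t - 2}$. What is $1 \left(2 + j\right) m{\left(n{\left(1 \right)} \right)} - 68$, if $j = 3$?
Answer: $57$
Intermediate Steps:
$n{\left(t \right)} = \frac{4 + t}{-2 + t}$
$m{\left(E \right)} = 25$ ($m{\left(E \right)} = \left(-5\right)^{2} = 25$)
$1 \left(2 + j\right) m{\left(n{\left(1 \right)} \right)} - 68 = 1 \left(2 + 3\right) 25 - 68 = 1 \cdot 5 \cdot 25 - 68 = 5 \cdot 25 - 68 = 125 - 68 = 57$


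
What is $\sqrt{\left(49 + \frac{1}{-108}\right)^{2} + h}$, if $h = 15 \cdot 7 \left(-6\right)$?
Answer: $\frac{\sqrt{20646361}}{108} \approx 42.072$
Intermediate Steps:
$h = -630$ ($h = 105 \left(-6\right) = -630$)
$\sqrt{\left(49 + \frac{1}{-108}\right)^{2} + h} = \sqrt{\left(49 + \frac{1}{-108}\right)^{2} - 630} = \sqrt{\left(49 - \frac{1}{108}\right)^{2} - 630} = \sqrt{\left(\frac{5291}{108}\right)^{2} - 630} = \sqrt{\frac{27994681}{11664} - 630} = \sqrt{\frac{20646361}{11664}} = \frac{\sqrt{20646361}}{108}$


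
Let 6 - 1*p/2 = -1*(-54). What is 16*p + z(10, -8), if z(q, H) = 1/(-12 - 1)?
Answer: -19969/13 ≈ -1536.1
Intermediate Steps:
p = -96 (p = 12 - (-2)*(-54) = 12 - 2*54 = 12 - 108 = -96)
z(q, H) = -1/13 (z(q, H) = 1/(-13) = -1/13)
16*p + z(10, -8) = 16*(-96) - 1/13 = -1536 - 1/13 = -19969/13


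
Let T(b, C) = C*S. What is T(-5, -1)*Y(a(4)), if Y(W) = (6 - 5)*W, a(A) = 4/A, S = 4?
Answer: -4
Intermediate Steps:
T(b, C) = 4*C (T(b, C) = C*4 = 4*C)
Y(W) = W (Y(W) = 1*W = W)
T(-5, -1)*Y(a(4)) = (4*(-1))*(4/4) = -16/4 = -4*1 = -4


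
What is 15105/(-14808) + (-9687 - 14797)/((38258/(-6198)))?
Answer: 374427206861/94420744 ≈ 3965.5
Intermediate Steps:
15105/(-14808) + (-9687 - 14797)/((38258/(-6198))) = 15105*(-1/14808) - 24484/(38258*(-1/6198)) = -5035/4936 - 24484/(-19129/3099) = -5035/4936 - 24484*(-3099/19129) = -5035/4936 + 75875916/19129 = 374427206861/94420744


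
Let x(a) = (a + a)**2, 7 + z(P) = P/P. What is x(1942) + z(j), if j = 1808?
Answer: 15085450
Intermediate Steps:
z(P) = -6 (z(P) = -7 + P/P = -7 + 1 = -6)
x(a) = 4*a**2 (x(a) = (2*a)**2 = 4*a**2)
x(1942) + z(j) = 4*1942**2 - 6 = 4*3771364 - 6 = 15085456 - 6 = 15085450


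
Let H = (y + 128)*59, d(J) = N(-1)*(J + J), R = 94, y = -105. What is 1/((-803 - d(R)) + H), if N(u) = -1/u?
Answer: 1/366 ≈ 0.0027322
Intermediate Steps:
d(J) = 2*J (d(J) = (-1/(-1))*(J + J) = (-1*(-1))*(2*J) = 1*(2*J) = 2*J)
H = 1357 (H = (-105 + 128)*59 = 23*59 = 1357)
1/((-803 - d(R)) + H) = 1/((-803 - 2*94) + 1357) = 1/((-803 - 1*188) + 1357) = 1/((-803 - 188) + 1357) = 1/(-991 + 1357) = 1/366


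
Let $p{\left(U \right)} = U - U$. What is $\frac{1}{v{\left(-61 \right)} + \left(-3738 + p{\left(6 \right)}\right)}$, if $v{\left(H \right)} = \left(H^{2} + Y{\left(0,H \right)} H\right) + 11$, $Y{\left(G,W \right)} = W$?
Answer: $\frac{1}{3715} \approx 0.00026918$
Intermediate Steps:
$p{\left(U \right)} = 0$
$v{\left(H \right)} = 11 + 2 H^{2}$ ($v{\left(H \right)} = \left(H^{2} + H H\right) + 11 = \left(H^{2} + H^{2}\right) + 11 = 2 H^{2} + 11 = 11 + 2 H^{2}$)
$\frac{1}{v{\left(-61 \right)} + \left(-3738 + p{\left(6 \right)}\right)} = \frac{1}{\left(11 + 2 \left(-61\right)^{2}\right) + \left(-3738 + 0\right)} = \frac{1}{\left(11 + 2 \cdot 3721\right) - 3738} = \frac{1}{\left(11 + 7442\right) - 3738} = \frac{1}{7453 - 3738} = \frac{1}{3715}$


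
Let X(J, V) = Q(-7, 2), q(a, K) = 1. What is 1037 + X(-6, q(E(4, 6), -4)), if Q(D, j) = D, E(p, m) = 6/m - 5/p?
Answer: 1030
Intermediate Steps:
E(p, m) = -5/p + 6/m
X(J, V) = -7
1037 + X(-6, q(E(4, 6), -4)) = 1037 - 7 = 1030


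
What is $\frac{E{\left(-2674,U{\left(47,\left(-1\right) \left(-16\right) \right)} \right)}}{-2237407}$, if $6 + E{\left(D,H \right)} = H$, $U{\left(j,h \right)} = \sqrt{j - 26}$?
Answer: $\frac{6}{2237407} - \frac{\sqrt{21}}{2237407} \approx 6.3351 \cdot 10^{-7}$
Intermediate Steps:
$U{\left(j,h \right)} = \sqrt{-26 + j}$
$E{\left(D,H \right)} = -6 + H$
$\frac{E{\left(-2674,U{\left(47,\left(-1\right) \left(-16\right) \right)} \right)}}{-2237407} = \frac{-6 + \sqrt{-26 + 47}}{-2237407} = \left(-6 + \sqrt{21}\right) \left(- \frac{1}{2237407}\right) = \frac{6}{2237407} - \frac{\sqrt{21}}{2237407}$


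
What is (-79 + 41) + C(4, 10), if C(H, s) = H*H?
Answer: -22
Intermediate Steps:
C(H, s) = H**2
(-79 + 41) + C(4, 10) = (-79 + 41) + 4**2 = -38 + 16 = -22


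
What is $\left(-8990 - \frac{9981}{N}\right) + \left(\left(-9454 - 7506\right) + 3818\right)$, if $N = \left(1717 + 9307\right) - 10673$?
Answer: $- \frac{864257}{39} \approx -22160.0$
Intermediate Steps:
$N = 351$ ($N = 11024 - 10673 = 351$)
$\left(-8990 - \frac{9981}{N}\right) + \left(\left(-9454 - 7506\right) + 3818\right) = \left(-8990 - \frac{9981}{351}\right) + \left(\left(-9454 - 7506\right) + 3818\right) = \left(-8990 - \frac{1109}{39}\right) + \left(-16960 + 3818\right) = \left(-8990 - \frac{1109}{39}\right) - 13142 = - \frac{351719}{39} - 13142 = - \frac{864257}{39}$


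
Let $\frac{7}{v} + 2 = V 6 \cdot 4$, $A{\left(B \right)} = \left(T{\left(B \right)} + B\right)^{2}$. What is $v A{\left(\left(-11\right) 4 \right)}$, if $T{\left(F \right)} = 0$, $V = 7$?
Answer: $\frac{6776}{83} \approx 81.639$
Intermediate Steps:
$A{\left(B \right)} = B^{2}$ ($A{\left(B \right)} = \left(0 + B\right)^{2} = B^{2}$)
$v = \frac{7}{166}$ ($v = \frac{7}{-2 + 7 \cdot 6 \cdot 4} = \frac{7}{-2 + 42 \cdot 4} = \frac{7}{-2 + 168} = \frac{7}{166} \approx 0.042169$)
$v A{\left(\left(-11\right) 4 \right)} = \frac{7 \left(\left(-11\right) 4\right)^{2}}{166} = \frac{7 \left(-44\right)^{2}}{166} = \frac{7}{166} \cdot 1936 = \frac{6776}{83}$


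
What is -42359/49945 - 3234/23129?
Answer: -1141243441/1155177905 ≈ -0.98794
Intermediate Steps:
-42359/49945 - 3234/23129 = -1141243441/1155177905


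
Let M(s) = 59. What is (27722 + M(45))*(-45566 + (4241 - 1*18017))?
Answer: -1648580102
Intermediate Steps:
(27722 + M(45))*(-45566 + (4241 - 1*18017)) = (27722 + 59)*(-45566 + (4241 - 1*18017)) = 27781*(-45566 + (4241 - 18017)) = 27781*(-45566 - 13776) = 27781*(-59342) = -1648580102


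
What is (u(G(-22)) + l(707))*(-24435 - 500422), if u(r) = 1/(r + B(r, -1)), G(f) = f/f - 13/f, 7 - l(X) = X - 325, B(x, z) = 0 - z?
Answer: 11207271521/57 ≈ 1.9662e+8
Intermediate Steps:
B(x, z) = -z
l(X) = 332 - X (l(X) = 7 - (X - 325) = 7 - (-325 + X) = 7 + (325 - X) = 332 - X)
G(f) = 1 - 13/f
u(r) = 1/(1 + r) (u(r) = 1/(r - 1*(-1)) = 1/(r + 1) = 1/(1 + r))
(u(G(-22)) + l(707))*(-24435 - 500422) = (1/(1 + (-13 - 22)/(-22)) + (332 - 1*707))*(-24435 - 500422) = (1/(1 - 1/22*(-35)) + (332 - 707))*(-524857) = (1/(1 + 35/22) - 375)*(-524857) = (1/(57/22) - 375)*(-524857) = (22/57 - 375)*(-524857) = -21353/57*(-524857) = 11207271521/57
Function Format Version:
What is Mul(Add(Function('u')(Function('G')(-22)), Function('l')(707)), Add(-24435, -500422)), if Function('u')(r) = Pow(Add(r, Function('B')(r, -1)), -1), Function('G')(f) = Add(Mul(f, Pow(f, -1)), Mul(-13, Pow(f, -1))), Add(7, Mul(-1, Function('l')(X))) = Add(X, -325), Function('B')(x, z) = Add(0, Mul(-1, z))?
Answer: Rational(11207271521, 57) ≈ 1.9662e+8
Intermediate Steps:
Function('B')(x, z) = Mul(-1, z)
Function('l')(X) = Add(332, Mul(-1, X)) (Function('l')(X) = Add(7, Mul(-1, Add(X, -325))) = Add(7, Mul(-1, Add(-325, X))) = Add(7, Add(325, Mul(-1, X))) = Add(332, Mul(-1, X)))
Function('G')(f) = Add(1, Mul(-13, Pow(f, -1)))
Function('u')(r) = Pow(Add(1, r), -1) (Function('u')(r) = Pow(Add(r, Mul(-1, -1)), -1) = Pow(Add(r, 1), -1) = Pow(Add(1, r), -1))
Mul(Add(Function('u')(Function('G')(-22)), Function('l')(707)), Add(-24435, -500422)) = Mul(Add(Pow(Add(1, Mul(Pow(-22, -1), Add(-13, -22))), -1), Add(332, Mul(-1, 707))), Add(-24435, -500422)) = Mul(Add(Pow(Add(1, Mul(Rational(-1, 22), -35)), -1), Add(332, -707)), -524857) = Mul(Add(Pow(Add(1, Rational(35, 22)), -1), -375), -524857) = Mul(Add(Pow(Rational(57, 22), -1), -375), -524857) = Mul(Add(Rational(22, 57), -375), -524857) = Mul(Rational(-21353, 57), -524857) = Rational(11207271521, 57)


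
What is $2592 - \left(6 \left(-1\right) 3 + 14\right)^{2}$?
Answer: $2576$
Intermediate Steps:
$2592 - \left(6 \left(-1\right) 3 + 14\right)^{2} = 2592 - \left(\left(-6\right) 3 + 14\right)^{2} = 2592 - \left(-18 + 14\right)^{2} = 2592 - \left(-4\right)^{2} = 2592 - 16 = 2576$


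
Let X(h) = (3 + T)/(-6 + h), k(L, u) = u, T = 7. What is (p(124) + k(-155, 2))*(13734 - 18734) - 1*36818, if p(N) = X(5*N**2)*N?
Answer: -1802643466/38437 ≈ -46899.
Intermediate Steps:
X(h) = 10/(-6 + h) (X(h) = (3 + 7)/(-6 + h) = 10/(-6 + h))
p(N) = 10*N/(-6 + 5*N**2) (p(N) = (10/(-6 + 5*N**2))*N = 10*N/(-6 + 5*N**2))
(p(124) + k(-155, 2))*(13734 - 18734) - 1*36818 = (10*124/(-6 + 5*124**2) + 2)*(13734 - 18734) - 1*36818 = (10*124/(-6 + 5*15376) + 2)*(-5000) - 36818 = (10*124/(-6 + 76880) + 2)*(-5000) - 36818 = (10*124/76874 + 2)*(-5000) - 36818 = (10*124*(1/76874) + 2)*(-5000) - 36818 = (620/38437 + 2)*(-5000) - 36818 = (77494/38437)*(-5000) - 36818 = -387470000/38437 - 36818 = -1802643466/38437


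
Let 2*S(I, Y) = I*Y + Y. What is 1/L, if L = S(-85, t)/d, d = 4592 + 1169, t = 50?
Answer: -823/300 ≈ -2.7433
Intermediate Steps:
S(I, Y) = Y/2 + I*Y/2 (S(I, Y) = (I*Y + Y)/2 = (Y + I*Y)/2 = Y/2 + I*Y/2)
d = 5761
L = -300/823 (L = ((½)*50*(1 - 85))/5761 = ((½)*50*(-84))*(1/5761) = -2100*1/5761 = -300/823 ≈ -0.36452)
1/L = 1/(-300/823) = -823/300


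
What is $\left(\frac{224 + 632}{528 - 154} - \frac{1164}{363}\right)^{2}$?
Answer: $\frac{3564544}{4231249} \approx 0.84243$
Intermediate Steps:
$\left(\frac{224 + 632}{528 - 154} - \frac{1164}{363}\right)^{2} = \left(\frac{856}{374} - \frac{388}{121}\right)^{2} = \left(856 \cdot \frac{1}{374} - \frac{388}{121}\right)^{2} = \left(\frac{428}{187} - \frac{388}{121}\right)^{2} = \left(- \frac{1888}{2057}\right)^{2} = \frac{3564544}{4231249}$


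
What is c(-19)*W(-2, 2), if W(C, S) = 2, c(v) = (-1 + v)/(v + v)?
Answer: 20/19 ≈ 1.0526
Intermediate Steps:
c(v) = (-1 + v)/(2*v) (c(v) = (-1 + v)/((2*v)) = (-1 + v)*(1/(2*v)) = (-1 + v)/(2*v))
c(-19)*W(-2, 2) = ((1/2)*(-1 - 19)/(-19))*2 = ((1/2)*(-1/19)*(-20))*2 = (10/19)*2 = 20/19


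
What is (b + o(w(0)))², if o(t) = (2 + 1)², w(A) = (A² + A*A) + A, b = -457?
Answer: 200704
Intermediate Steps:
w(A) = A + 2*A² (w(A) = (A² + A²) + A = 2*A² + A = A + 2*A²)
o(t) = 9 (o(t) = 3² = 9)
(b + o(w(0)))² = (-457 + 9)² = (-448)² = 200704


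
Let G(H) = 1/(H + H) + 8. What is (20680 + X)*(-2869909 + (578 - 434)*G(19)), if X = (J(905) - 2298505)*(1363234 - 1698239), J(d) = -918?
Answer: -41987204620631559245/19 ≈ -2.2099e+18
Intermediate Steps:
G(H) = 8 + 1/(2*H) (G(H) = 1/(2*H) + 8 = 8 + 1/(2*H))
X = 770318202115 (X = (-918 - 2298505)*(1363234 - 1698239) = -2299423*(-335005) = 770318202115)
(20680 + X)*(-2869909 + (578 - 434)*G(19)) = (20680 + 770318202115)*(-2869909 + (578 - 434)*(8 + (½)/19)) = 770318222795*(-2869909 + 144*(8 + (½)*(1/19))) = 770318222795*(-2869909 + 144*(8 + 1/38)) = 770318222795*(-2869909 + 144*(305/38)) = 770318222795*(-2869909 + 21960/19) = 770318222795*(-54506311/19) = -41987204620631559245/19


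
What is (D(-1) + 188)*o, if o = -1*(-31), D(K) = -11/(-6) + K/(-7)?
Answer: 247349/42 ≈ 5889.3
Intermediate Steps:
D(K) = 11/6 - K/7 (D(K) = -11*(-1/6) + K*(-1/7) = 11/6 - K/7)
o = 31
(D(-1) + 188)*o = ((11/6 - 1/7*(-1)) + 188)*31 = ((11/6 + 1/7) + 188)*31 = (83/42 + 188)*31 = (7979/42)*31 = 247349/42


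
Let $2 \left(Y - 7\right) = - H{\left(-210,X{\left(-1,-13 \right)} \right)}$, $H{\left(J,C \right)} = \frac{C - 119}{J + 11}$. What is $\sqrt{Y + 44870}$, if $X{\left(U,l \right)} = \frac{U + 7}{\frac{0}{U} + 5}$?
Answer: $\frac{\sqrt{177716235590}}{1990} \approx 211.84$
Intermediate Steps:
$X{\left(U,l \right)} = \frac{7}{5} + \frac{U}{5}$ ($X{\left(U,l \right)} = \frac{7 + U}{0 + 5} = \frac{7 + U}{5} = \left(7 + U\right) \frac{1}{5} = \frac{7}{5} + \frac{U}{5}$)
$H{\left(J,C \right)} = \frac{-119 + C}{11 + J}$
$Y = \frac{13341}{1990}$ ($Y = 7 + \frac{\left(-1\right) \frac{-119 + \left(\frac{7}{5} + \frac{1}{5} \left(-1\right)\right)}{11 - 210}}{2} = 7 + \frac{\left(-1\right) \frac{-119 + \left(\frac{7}{5} - \frac{1}{5}\right)}{-199}}{2} = 7 + \frac{\left(-1\right) \left(- \frac{-119 + \frac{6}{5}}{199}\right)}{2} = 7 + \frac{\left(-1\right) \left(\left(- \frac{1}{199}\right) \left(- \frac{589}{5}\right)\right)}{2} = 7 + \frac{\left(-1\right) \frac{589}{995}}{2} = 7 + \frac{1}{2} \left(- \frac{589}{995}\right) = 7 - \frac{589}{1990} = \frac{13341}{1990} \approx 6.704$)
$\sqrt{Y + 44870} = \sqrt{\frac{13341}{1990} + 44870} = \sqrt{\frac{89304641}{1990}} = \frac{\sqrt{177716235590}}{1990}$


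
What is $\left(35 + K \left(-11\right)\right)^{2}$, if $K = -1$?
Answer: $2116$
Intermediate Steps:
$\left(35 + K \left(-11\right)\right)^{2} = \left(35 - -11\right)^{2} = \left(35 + 11\right)^{2} = 46^{2} = 2116$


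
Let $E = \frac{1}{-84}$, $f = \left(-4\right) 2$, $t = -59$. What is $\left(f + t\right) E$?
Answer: $\frac{67}{84} \approx 0.79762$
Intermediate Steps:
$f = -8$
$E = - \frac{1}{84} \approx -0.011905$
$\left(f + t\right) E = \left(-8 - 59\right) \left(- \frac{1}{84}\right) = \left(-67\right) \left(- \frac{1}{84}\right) = \frac{67}{84}$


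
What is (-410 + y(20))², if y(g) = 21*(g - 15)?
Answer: 93025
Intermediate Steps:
y(g) = -315 + 21*g (y(g) = 21*(-15 + g) = -315 + 21*g)
(-410 + y(20))² = (-410 + (-315 + 21*20))² = (-410 + (-315 + 420))² = (-410 + 105)² = (-305)² = 93025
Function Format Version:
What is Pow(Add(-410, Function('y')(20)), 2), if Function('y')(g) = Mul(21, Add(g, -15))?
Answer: 93025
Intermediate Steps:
Function('y')(g) = Add(-315, Mul(21, g)) (Function('y')(g) = Mul(21, Add(-15, g)) = Add(-315, Mul(21, g)))
Pow(Add(-410, Function('y')(20)), 2) = Pow(Add(-410, Add(-315, Mul(21, 20))), 2) = Pow(Add(-410, Add(-315, 420)), 2) = Pow(Add(-410, 105), 2) = Pow(-305, 2) = 93025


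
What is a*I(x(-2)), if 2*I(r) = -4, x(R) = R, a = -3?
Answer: 6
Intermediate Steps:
I(r) = -2 (I(r) = (½)*(-4) = -2)
a*I(x(-2)) = -3*(-2) = 6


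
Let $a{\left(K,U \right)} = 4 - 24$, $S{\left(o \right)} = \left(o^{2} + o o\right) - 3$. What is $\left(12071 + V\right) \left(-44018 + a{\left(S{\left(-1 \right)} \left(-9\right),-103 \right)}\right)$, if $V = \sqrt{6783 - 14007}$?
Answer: $-531582698 - 88076 i \sqrt{1806} \approx -5.3158 \cdot 10^{8} - 3.743 \cdot 10^{6} i$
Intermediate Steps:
$S{\left(o \right)} = -3 + 2 o^{2}$ ($S{\left(o \right)} = \left(o^{2} + o^{2}\right) - 3 = 2 o^{2} - 3 = -3 + 2 o^{2}$)
$V = 2 i \sqrt{1806}$ ($V = \sqrt{-7224} = 2 i \sqrt{1806} \approx 84.994 i$)
$a{\left(K,U \right)} = -20$ ($a{\left(K,U \right)} = 4 - 24 = -20$)
$\left(12071 + V\right) \left(-44018 + a{\left(S{\left(-1 \right)} \left(-9\right),-103 \right)}\right) = \left(12071 + 2 i \sqrt{1806}\right) \left(-44018 - 20\right) = \left(12071 + 2 i \sqrt{1806}\right) \left(-44038\right) = -531582698 - 88076 i \sqrt{1806}$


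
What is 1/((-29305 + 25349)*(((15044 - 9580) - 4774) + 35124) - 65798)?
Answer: -1/141745982 ≈ -7.0549e-9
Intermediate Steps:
1/((-29305 + 25349)*(((15044 - 9580) - 4774) + 35124) - 65798) = 1/(-3956*((5464 - 4774) + 35124) - 65798) = 1/(-3956*(690 + 35124) - 65798) = 1/(-3956*35814 - 65798) = 1/(-141680184 - 65798) = 1/(-141745982) = -1/141745982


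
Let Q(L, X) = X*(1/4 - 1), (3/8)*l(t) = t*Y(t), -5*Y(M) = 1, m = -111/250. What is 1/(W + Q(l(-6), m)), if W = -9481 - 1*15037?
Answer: -1000/24517667 ≈ -4.0787e-5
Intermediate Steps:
m = -111/250 (m = -111*1/250 = -111/250 ≈ -0.44400)
Y(M) = -⅕ (Y(M) = -⅕*1 = -⅕)
l(t) = -8*t/15 (l(t) = 8*(t*(-⅕))/3 = 8*(-t/5)/3 = -8*t/15)
Q(L, X) = -3*X/4 (Q(L, X) = X*(¼ - 1) = X*(-¾) = -3*X/4)
W = -24518 (W = -9481 - 15037 = -24518)
1/(W + Q(l(-6), m)) = 1/(-24518 - ¾*(-111/250)) = 1/(-24518 + 333/1000) = 1/(-24517667/1000) = -1000/24517667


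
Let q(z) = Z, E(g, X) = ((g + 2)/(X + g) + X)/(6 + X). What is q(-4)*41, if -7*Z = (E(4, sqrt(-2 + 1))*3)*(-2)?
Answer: 38130/4403 + 1476*I/629 ≈ 8.66 + 2.3466*I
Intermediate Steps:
E(g, X) = (X + (2 + g)/(X + g))/(6 + X) (E(g, X) = ((2 + g)/(X + g) + X)/(6 + X) = (X + (2 + g)/(X + g))/(6 + X))
Z = 6*(5 + 4*I)*(23 - 10*I)/4403 (Z = -((2 + 4 + (sqrt(-2 + 1))**2 + sqrt(-2 + 1)*4)/((sqrt(-2 + 1))**2 + 6*sqrt(-2 + 1) + 6*4 + sqrt(-2 + 1)*4))*3*(-2)/7 = -((2 + 4 + (sqrt(-1))**2 + sqrt(-1)*4)/((sqrt(-1))**2 + 6*sqrt(-1) + 24 + sqrt(-1)*4))*3*(-2)/7 = -((2 + 4 + I**2 + I*4)/(I**2 + 6*I + 24 + I*4))*3*(-2)/7 = -((2 + 4 - 1 + 4*I)/(-1 + 6*I + 24 + 4*I))*3*(-2)/7 = -((5 + 4*I)/(23 + 10*I))*3*(-2)/7 = -(((23 - 10*I)/629)*(5 + 4*I))*3*(-2)/7 = -((5 + 4*I)*(23 - 10*I)/629)*3*(-2)/7 = -3*(5 + 4*I)*(23 - 10*I)/629*(-2)/7 = -(-6)*(5 + 4*I)*(23 - 10*I)/4403 = 6*(5 + 4*I)*(23 - 10*I)/4403 ≈ 0.21122 + 0.057234*I)
q(z) = 930/4403 + 36*I/629
q(-4)*41 = (930/4403 + 36*I/629)*41 = 38130/4403 + 1476*I/629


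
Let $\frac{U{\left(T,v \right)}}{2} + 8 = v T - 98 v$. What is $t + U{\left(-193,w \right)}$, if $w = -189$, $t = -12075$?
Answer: $97907$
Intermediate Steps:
$U{\left(T,v \right)} = -16 - 196 v + 2 T v$ ($U{\left(T,v \right)} = -16 + 2 \left(v T - 98 v\right) = -16 + 2 \left(T v - 98 v\right) = -16 + 2 \left(- 98 v + T v\right) = -16 + \left(- 196 v + 2 T v\right) = -16 - 196 v + 2 T v$)
$t + U{\left(-193,w \right)} = -12075 - \left(-37028 - 72954\right) = -12075 + \left(-16 + 37044 + 72954\right) = -12075 + 109982 = 97907$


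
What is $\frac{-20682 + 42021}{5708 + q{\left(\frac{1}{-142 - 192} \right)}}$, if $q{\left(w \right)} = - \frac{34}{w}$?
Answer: $\frac{2371}{1896} \approx 1.2505$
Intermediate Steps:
$\frac{-20682 + 42021}{5708 + q{\left(\frac{1}{-142 - 192} \right)}} = \frac{-20682 + 42021}{5708 - \frac{34}{\frac{1}{-142 - 192}}} = \frac{21339}{5708 - \frac{34}{\frac{1}{-334}}} = \frac{21339}{5708 - \frac{34}{- \frac{1}{334}}} = \frac{21339}{5708 - -11356} = \frac{21339}{5708 + 11356} = \frac{21339}{17064} = 21339 \cdot \frac{1}{17064} = \frac{2371}{1896}$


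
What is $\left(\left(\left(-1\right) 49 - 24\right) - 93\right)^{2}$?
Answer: $27556$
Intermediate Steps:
$\left(\left(\left(-1\right) 49 - 24\right) - 93\right)^{2} = \left(\left(-49 - 24\right) - 93\right)^{2} = \left(-73 - 93\right)^{2} = \left(-166\right)^{2} = 27556$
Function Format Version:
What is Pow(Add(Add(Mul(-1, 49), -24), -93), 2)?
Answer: 27556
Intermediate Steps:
Pow(Add(Add(Mul(-1, 49), -24), -93), 2) = Pow(Add(Add(-49, -24), -93), 2) = Pow(Add(-73, -93), 2) = Pow(-166, 2) = 27556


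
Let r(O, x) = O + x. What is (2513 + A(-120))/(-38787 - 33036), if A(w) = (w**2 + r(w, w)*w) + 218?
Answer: -45931/71823 ≈ -0.63950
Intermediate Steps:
A(w) = 218 + 3*w**2 (A(w) = (w**2 + (w + w)*w) + 218 = (w**2 + (2*w)*w) + 218 = (w**2 + 2*w**2) + 218 = 3*w**2 + 218 = 218 + 3*w**2)
(2513 + A(-120))/(-38787 - 33036) = (2513 + (218 + 3*(-120)**2))/(-38787 - 33036) = (2513 + (218 + 3*14400))/(-71823) = (2513 + (218 + 43200))*(-1/71823) = (2513 + 43418)*(-1/71823) = 45931*(-1/71823) = -45931/71823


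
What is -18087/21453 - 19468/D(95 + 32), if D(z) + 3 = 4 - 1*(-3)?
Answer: -34809946/7151 ≈ -4867.8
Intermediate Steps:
D(z) = 4 (D(z) = -3 + (4 - 1*(-3)) = -3 + (4 + 3) = -3 + 7 = 4)
-18087/21453 - 19468/D(95 + 32) = -18087/21453 - 19468/4 = -18087*1/21453 - 19468*¼ = -6029/7151 - 4867 = -34809946/7151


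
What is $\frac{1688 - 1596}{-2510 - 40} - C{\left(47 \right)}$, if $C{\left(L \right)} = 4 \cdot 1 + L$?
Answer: $- \frac{65071}{1275} \approx -51.036$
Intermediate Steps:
$C{\left(L \right)} = 4 + L$
$\frac{1688 - 1596}{-2510 - 40} - C{\left(47 \right)} = \frac{1688 - 1596}{-2510 - 40} - \left(4 + 47\right) = \frac{92}{-2550} - 51 = 92 \left(- \frac{1}{2550}\right) - 51 = - \frac{46}{1275} - 51 = - \frac{65071}{1275}$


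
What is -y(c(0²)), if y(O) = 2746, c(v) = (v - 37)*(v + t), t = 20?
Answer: -2746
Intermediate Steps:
c(v) = (-37 + v)*(20 + v) (c(v) = (v - 37)*(v + 20) = (-37 + v)*(20 + v))
-y(c(0²)) = -1*2746 = -2746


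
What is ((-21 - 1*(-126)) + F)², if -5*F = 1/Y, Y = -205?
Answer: 11583355876/1050625 ≈ 11025.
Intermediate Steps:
F = 1/1025 (F = -⅕/(-205) = -⅕*(-1/205) = 1/1025 ≈ 0.00097561)
((-21 - 1*(-126)) + F)² = ((-21 - 1*(-126)) + 1/1025)² = ((-21 + 126) + 1/1025)² = (105 + 1/1025)² = (107626/1025)² = 11583355876/1050625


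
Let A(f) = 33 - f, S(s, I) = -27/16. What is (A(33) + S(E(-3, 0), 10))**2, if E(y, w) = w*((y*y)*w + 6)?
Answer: 729/256 ≈ 2.8477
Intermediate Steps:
E(y, w) = w*(6 + w*y**2) (E(y, w) = w*(y**2*w + 6) = w*(w*y**2 + 6) = w*(6 + w*y**2))
S(s, I) = -27/16 (S(s, I) = -27*1/16 = -27/16)
(A(33) + S(E(-3, 0), 10))**2 = ((33 - 1*33) - 27/16)**2 = ((33 - 33) - 27/16)**2 = (0 - 27/16)**2 = (-27/16)**2 = 729/256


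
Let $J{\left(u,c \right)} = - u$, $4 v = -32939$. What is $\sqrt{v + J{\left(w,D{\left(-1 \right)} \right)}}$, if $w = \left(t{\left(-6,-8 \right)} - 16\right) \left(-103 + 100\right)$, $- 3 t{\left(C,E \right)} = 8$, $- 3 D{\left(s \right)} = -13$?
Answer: $\frac{i \sqrt{33163}}{2} \approx 91.054 i$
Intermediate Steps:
$D{\left(s \right)} = \frac{13}{3}$ ($D{\left(s \right)} = \left(- \frac{1}{3}\right) \left(-13\right) = \frac{13}{3}$)
$v = - \frac{32939}{4}$ ($v = \frac{1}{4} \left(-32939\right) = - \frac{32939}{4} \approx -8234.8$)
$t{\left(C,E \right)} = - \frac{8}{3}$ ($t{\left(C,E \right)} = \left(- \frac{1}{3}\right) 8 = - \frac{8}{3}$)
$w = 56$ ($w = \left(- \frac{8}{3} - 16\right) \left(-103 + 100\right) = \left(- \frac{56}{3}\right) \left(-3\right) = 56$)
$\sqrt{v + J{\left(w,D{\left(-1 \right)} \right)}} = \sqrt{- \frac{32939}{4} - 56} = \sqrt{- \frac{33163}{4}} = \frac{i \sqrt{33163}}{2}$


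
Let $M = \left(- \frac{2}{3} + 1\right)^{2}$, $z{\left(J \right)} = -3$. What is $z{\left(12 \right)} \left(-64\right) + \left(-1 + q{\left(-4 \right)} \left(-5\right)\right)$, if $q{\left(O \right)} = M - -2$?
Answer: $\frac{1624}{9} \approx 180.44$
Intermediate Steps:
$M = \frac{1}{9}$ ($M = \left(\left(-2\right) \frac{1}{3} + 1\right)^{2} = \left(- \frac{2}{3} + 1\right)^{2} = \left(\frac{1}{3}\right)^{2} = \frac{1}{9} \approx 0.11111$)
$q{\left(O \right)} = \frac{19}{9}$ ($q{\left(O \right)} = \frac{1}{9} - -2 = \frac{1}{9} + 2 = \frac{19}{9}$)
$z{\left(12 \right)} \left(-64\right) + \left(-1 + q{\left(-4 \right)} \left(-5\right)\right) = \left(-3\right) \left(-64\right) + \left(-1 + \frac{19}{9} \left(-5\right)\right) = 192 - \frac{104}{9} = \frac{1624}{9}$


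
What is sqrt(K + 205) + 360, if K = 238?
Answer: 360 + sqrt(443) ≈ 381.05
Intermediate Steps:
sqrt(K + 205) + 360 = sqrt(238 + 205) + 360 = sqrt(443) + 360 = 360 + sqrt(443)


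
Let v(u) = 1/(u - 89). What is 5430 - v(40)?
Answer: 266071/49 ≈ 5430.0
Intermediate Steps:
v(u) = 1/(-89 + u)
5430 - v(40) = 5430 - 1/(-89 + 40) = 5430 - 1/(-49) = 5430 - 1*(-1/49) = 5430 + 1/49 = 266071/49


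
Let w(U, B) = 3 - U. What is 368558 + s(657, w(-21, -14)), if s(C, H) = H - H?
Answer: 368558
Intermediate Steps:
s(C, H) = 0
368558 + s(657, w(-21, -14)) = 368558 + 0 = 368558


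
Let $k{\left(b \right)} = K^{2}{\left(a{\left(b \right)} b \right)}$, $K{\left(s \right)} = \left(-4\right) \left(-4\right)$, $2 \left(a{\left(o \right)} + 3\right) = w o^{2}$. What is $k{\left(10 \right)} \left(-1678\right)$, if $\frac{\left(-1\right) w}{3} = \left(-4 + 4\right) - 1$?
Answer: $-429568$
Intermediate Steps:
$w = 3$ ($w = - 3 \left(\left(-4 + 4\right) - 1\right) = - 3 \left(0 - 1\right) = \left(-3\right) \left(-1\right) = 3$)
$a{\left(o \right)} = -3 + \frac{3 o^{2}}{2}$
$K{\left(s \right)} = 16$
$k{\left(b \right)} = 256$ ($k{\left(b \right)} = 16^{2} = 256$)
$k{\left(10 \right)} \left(-1678\right) = 256 \left(-1678\right) = -429568$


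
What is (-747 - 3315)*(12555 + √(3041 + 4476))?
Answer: -50998410 - 4062*√7517 ≈ -5.1351e+7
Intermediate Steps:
(-747 - 3315)*(12555 + √(3041 + 4476)) = -4062*(12555 + √7517) = -50998410 - 4062*√7517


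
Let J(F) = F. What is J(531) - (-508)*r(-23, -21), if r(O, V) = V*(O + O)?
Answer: 491259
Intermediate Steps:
r(O, V) = 2*O*V (r(O, V) = V*(2*O) = 2*O*V)
J(531) - (-508)*r(-23, -21) = 531 - (-508)*2*(-23)*(-21) = 531 - (-508)*966 = 531 - 1*(-490728) = 531 + 490728 = 491259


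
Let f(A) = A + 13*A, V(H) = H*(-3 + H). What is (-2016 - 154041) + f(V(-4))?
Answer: -155665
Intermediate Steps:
f(A) = 14*A
(-2016 - 154041) + f(V(-4)) = (-2016 - 154041) + 14*(-4*(-3 - 4)) = -156057 + 14*(-4*(-7)) = -156057 + 14*28 = -156057 + 392 = -155665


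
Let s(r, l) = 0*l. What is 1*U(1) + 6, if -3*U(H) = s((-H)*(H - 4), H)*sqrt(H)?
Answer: 6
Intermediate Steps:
s(r, l) = 0
U(H) = 0 (U(H) = -0*sqrt(H) = -1/3*0 = 0)
1*U(1) + 6 = 1*0 + 6 = 0 + 6 = 6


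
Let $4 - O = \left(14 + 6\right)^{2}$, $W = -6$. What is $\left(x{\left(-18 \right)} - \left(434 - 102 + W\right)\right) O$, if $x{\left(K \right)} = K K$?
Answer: $792$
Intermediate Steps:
$x{\left(K \right)} = K^{2}$
$O = -396$ ($O = 4 - \left(14 + 6\right)^{2} = 4 - 20^{2} = 4 - 400 = -396$)
$\left(x{\left(-18 \right)} - \left(434 - 102 + W\right)\right) O = \left(\left(-18\right)^{2} - \left(428 - 102\right)\right) \left(-396\right) = \left(324 - 326\right) \left(-396\right) = \left(-2\right) \left(-396\right) = 792$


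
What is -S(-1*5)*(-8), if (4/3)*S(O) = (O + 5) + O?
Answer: -30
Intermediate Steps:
S(O) = 15/4 + 3*O/2 (S(O) = 3*((O + 5) + O)/4 = 3*((5 + O) + O)/4 = 3*(5 + 2*O)/4 = 15/4 + 3*O/2)
-S(-1*5)*(-8) = -(15/4 + 3*(-1*5)/2)*(-8) = -(15/4 + (3/2)*(-5))*(-8) = -(15/4 - 15/2)*(-8) = -1*(-15/4)*(-8) = (15/4)*(-8) = -30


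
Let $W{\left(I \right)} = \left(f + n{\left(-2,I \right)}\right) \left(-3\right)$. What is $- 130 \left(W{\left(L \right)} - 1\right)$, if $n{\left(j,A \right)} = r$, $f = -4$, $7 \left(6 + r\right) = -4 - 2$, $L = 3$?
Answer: $- \frac{28730}{7} \approx -4104.3$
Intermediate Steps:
$r = - \frac{48}{7}$ ($r = -6 + \frac{-4 - 2}{7} = -6 + \frac{1}{7} \left(-6\right) = -6 - \frac{6}{7} = - \frac{48}{7} \approx -6.8571$)
$n{\left(j,A \right)} = - \frac{48}{7}$
$W{\left(I \right)} = \frac{228}{7}$ ($W{\left(I \right)} = \left(-4 - \frac{48}{7}\right) \left(-3\right) = \left(- \frac{76}{7}\right) \left(-3\right) = \frac{228}{7}$)
$- 130 \left(W{\left(L \right)} - 1\right) = - 130 \left(\frac{228}{7} - 1\right) = \left(-130\right) \frac{221}{7} = - \frac{28730}{7}$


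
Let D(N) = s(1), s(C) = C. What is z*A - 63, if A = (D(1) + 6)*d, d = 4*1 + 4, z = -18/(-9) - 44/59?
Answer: 427/59 ≈ 7.2373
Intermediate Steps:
D(N) = 1
z = 74/59 (z = -18*(-⅑) - 44*1/59 = 2 - 44/59 = 74/59 ≈ 1.2542)
d = 8 (d = 4 + 4 = 8)
A = 56 (A = (1 + 6)*8 = 7*8 = 56)
z*A - 63 = (74/59)*56 - 63 = 4144/59 - 63 = 427/59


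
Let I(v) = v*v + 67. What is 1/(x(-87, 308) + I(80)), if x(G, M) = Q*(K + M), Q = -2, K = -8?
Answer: 1/5867 ≈ 0.00017044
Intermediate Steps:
I(v) = 67 + v² (I(v) = v² + 67 = 67 + v²)
x(G, M) = 16 - 2*M (x(G, M) = -2*(-8 + M) = 16 - 2*M)
1/(x(-87, 308) + I(80)) = 1/((16 - 2*308) + (67 + 80²)) = 1/((16 - 616) + (67 + 6400)) = 1/(-600 + 6467) = 1/5867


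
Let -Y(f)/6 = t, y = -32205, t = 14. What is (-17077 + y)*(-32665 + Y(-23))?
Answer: 1613936218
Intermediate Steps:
Y(f) = -84 (Y(f) = -6*14 = -84)
(-17077 + y)*(-32665 + Y(-23)) = (-17077 - 32205)*(-32665 - 84) = -49282*(-32749) = 1613936218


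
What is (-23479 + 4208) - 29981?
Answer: -49252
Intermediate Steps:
(-23479 + 4208) - 29981 = -19271 - 29981 = -49252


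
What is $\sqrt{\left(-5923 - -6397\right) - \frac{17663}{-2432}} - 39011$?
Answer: $-39011 + \frac{\sqrt{44476378}}{304} \approx -38989.0$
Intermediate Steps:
$\sqrt{\left(-5923 - -6397\right) - \frac{17663}{-2432}} - 39011 = \sqrt{\left(-5923 + 6397\right) - - \frac{17663}{2432}} - 39011 = \sqrt{474 + \frac{17663}{2432}} - 39011 = \sqrt{\frac{1170431}{2432}} - 39011 = \frac{\sqrt{44476378}}{304} - 39011 = -39011 + \frac{\sqrt{44476378}}{304}$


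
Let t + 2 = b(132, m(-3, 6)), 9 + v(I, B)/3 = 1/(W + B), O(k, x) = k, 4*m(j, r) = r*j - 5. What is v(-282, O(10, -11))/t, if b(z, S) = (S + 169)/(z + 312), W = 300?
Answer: 7429896/449345 ≈ 16.535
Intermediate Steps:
m(j, r) = -5/4 + j*r/4 (m(j, r) = (r*j - 5)/4 = (j*r - 5)/4 = (-5 + j*r)/4 = -5/4 + j*r/4)
b(z, S) = (169 + S)/(312 + z)
v(I, B) = -27 + 3/(300 + B)
t = -2899/1776 (t = -2 + (169 + (-5/4 + (¼)*(-3)*6))/(312 + 132) = -2 + (169 + (-5/4 - 9/2))/444 = -2 + (169 - 23/4)/444 = -2 + (1/444)*(653/4) = -2 + 653/1776 = -2899/1776 ≈ -1.6323)
v(-282, O(10, -11))/t = (3*(-2699 - 9*10)/(300 + 10))/(-2899/1776) = (3*(-2699 - 90)/310)*(-1776/2899) = (3*(1/310)*(-2789))*(-1776/2899) = -8367/310*(-1776/2899) = 7429896/449345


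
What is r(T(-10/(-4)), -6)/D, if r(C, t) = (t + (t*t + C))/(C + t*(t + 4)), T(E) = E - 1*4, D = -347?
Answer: -19/2429 ≈ -0.0078222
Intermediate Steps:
T(E) = -4 + E (T(E) = E - 4 = -4 + E)
r(C, t) = (C + t + t²)/(C + t*(4 + t)) (r(C, t) = (t + (t² + C))/(C + t*(4 + t)) = (t + (C + t²))/(C + t*(4 + t)) = (C + t + t²)/(C + t*(4 + t)))
r(T(-10/(-4)), -6)/D = (((-4 - 10/(-4)) - 6 + (-6)²)/((-4 - 10/(-4)) + (-6)² + 4*(-6)))/(-347) = (((-4 - 10*(-¼)) - 6 + 36)/((-4 - 10*(-¼)) + 36 - 24))*(-1/347) = (((-4 + 5/2) - 6 + 36)/((-4 + 5/2) + 36 - 24))*(-1/347) = ((-3/2 - 6 + 36)/(-3/2 + 36 - 24))*(-1/347) = ((57/2)/(21/2))*(-1/347) = ((2/21)*(57/2))*(-1/347) = (19/7)*(-1/347) = -19/2429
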